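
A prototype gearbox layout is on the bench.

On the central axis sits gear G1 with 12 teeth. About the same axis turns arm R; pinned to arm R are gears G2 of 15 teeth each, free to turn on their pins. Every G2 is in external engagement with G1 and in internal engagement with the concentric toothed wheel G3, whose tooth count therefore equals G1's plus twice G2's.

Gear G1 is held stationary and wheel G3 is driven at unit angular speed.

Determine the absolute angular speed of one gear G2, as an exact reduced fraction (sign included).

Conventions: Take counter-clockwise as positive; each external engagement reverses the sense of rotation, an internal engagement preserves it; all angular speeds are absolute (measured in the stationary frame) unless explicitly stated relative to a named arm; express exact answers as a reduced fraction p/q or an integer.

7/5

class = planetary set [G3 = 12+2·15 = 42; Willis about the carrier]
ring teeth: 12 + 2·15 = 42
12(ω_sun−ω_arm) = −42(ω_ring−ω_arm),  ω_sun = 0, ω_ring = 1
12(0−ω_arm) = −42(1−ω_arm)  ⇒  54·ω_arm = 42  ⇒  ω_arm = 7/9
sun–planet mesh: 12·(0−7/9) = −15·(ω_p−ω_arm)  ⇒  ω_p−ω_arm = 28/45
ω_p = 7/9 + 28/45 = 7/5
exact speed ratio = 7/5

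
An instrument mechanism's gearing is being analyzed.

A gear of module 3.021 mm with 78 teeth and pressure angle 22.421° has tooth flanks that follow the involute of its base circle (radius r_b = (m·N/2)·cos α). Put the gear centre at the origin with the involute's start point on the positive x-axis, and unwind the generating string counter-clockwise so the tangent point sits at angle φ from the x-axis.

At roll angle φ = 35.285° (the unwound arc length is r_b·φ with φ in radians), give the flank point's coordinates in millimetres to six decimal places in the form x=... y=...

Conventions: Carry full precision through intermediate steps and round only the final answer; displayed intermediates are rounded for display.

x=127.648294 y=8.162030

topology: single-mesh involute geometry — m = 3.021, N = 78
pitch radius r_p = m·N/2 = 3.021·78/2 = 117.819000
base radius r_b = r_p·cos α = 117.819000·cos 22.421° = 108.912626
roll angle φ = 35.285° = 0.61583943 rad
x = r_b·(cos φ + φ·sin φ) = 127.648294
y = r_b·(sin φ − φ·cos φ) = 8.162030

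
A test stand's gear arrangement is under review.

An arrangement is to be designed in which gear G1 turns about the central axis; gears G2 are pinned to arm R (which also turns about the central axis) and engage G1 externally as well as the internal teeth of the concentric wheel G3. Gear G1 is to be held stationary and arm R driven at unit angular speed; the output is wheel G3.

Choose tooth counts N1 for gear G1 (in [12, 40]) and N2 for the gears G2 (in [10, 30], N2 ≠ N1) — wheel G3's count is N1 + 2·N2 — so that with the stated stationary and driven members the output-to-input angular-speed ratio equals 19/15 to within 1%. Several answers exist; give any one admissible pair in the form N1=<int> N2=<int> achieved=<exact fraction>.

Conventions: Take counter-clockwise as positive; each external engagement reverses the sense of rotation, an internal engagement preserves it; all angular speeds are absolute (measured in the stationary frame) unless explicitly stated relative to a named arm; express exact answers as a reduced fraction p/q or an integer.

class = planetary set [ratio 19/15 wanted; Willis about the carrier]
Willis with ω_sun = 0: ω_ring/ω_arm = (N1+N3)/N3; set equal to 19/15  ⇒  N3/N1 = 1/(19/15 − 1) = 15/4
N3 = N1 + 2·N2  ⇒  N2/N1 = (N3/N1 − 1)/2 = (15/4 − 1)/2 = 11/8
smallest multiple with N1 ≥ 12 and N2 ≥ 10: k = 2  ⇒  N1 = 2·8 = 16, N2 = 2·11 = 22 (N1 ≤ 40, N2 ≤ 30, N2 ≠ N1 ✓), N3 = 16 + 2·22 = 60
check: (N1+N3)/N3 with N1 = 16, N3 = 60 gives 19/15; |achieved − target| = 0 ≤ 19/1500 ✓

N1=16 N2=22 achieved=19/15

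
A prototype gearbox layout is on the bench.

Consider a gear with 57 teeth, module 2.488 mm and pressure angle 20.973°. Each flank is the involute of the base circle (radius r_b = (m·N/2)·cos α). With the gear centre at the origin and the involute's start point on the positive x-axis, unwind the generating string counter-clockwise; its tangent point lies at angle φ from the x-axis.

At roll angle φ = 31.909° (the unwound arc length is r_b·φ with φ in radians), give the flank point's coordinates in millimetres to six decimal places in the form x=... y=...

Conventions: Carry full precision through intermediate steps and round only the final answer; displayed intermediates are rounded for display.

single-mesh involute tooth geometry (57T wheel at module 2.488)
pitch radius r_p = m·N/2 = 2.488·57/2 = 70.908000
base radius r_b = r_p·cos α = 70.908000·cos 20.973° = 66.210288
roll angle φ = 31.909° = 0.55691711 rad
x = r_b·(cos φ + φ·sin φ) = 75.695527
y = r_b·(sin φ − φ·cos φ) = 3.695266

x=75.695527 y=3.695266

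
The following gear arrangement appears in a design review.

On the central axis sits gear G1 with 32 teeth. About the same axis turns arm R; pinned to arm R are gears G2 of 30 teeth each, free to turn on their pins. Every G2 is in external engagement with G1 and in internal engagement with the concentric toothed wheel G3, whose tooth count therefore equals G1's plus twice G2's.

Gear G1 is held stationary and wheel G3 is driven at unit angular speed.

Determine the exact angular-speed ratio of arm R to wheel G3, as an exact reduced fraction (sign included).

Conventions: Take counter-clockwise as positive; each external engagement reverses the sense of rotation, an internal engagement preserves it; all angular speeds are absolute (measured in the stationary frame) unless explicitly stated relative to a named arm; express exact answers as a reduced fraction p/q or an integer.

class = planetary set [G3 = 32+2·30 = 92; Willis about the carrier]
ring teeth: 32 + 2·30 = 92
32(ω_sun−ω_arm) = −92(ω_ring−ω_arm),  ω_sun = 0, ω_ring = 1
32(0−ω_arm) = −92(1−ω_arm)  ⇒  124·ω_arm = 92  ⇒  ω_arm = 23/31
ω_out/ω_in = 23/31

23/31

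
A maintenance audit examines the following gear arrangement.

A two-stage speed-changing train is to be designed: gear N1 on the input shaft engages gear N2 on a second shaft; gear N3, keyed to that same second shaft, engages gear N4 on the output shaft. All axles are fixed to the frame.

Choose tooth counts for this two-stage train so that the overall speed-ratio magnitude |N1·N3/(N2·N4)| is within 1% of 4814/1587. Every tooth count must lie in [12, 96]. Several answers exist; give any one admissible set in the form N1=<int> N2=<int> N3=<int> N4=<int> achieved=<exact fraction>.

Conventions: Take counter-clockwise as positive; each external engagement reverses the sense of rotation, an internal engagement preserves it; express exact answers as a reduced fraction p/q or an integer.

N1=58 N2=23 N3=83 N4=69 achieved=4814/1587

class = fixed-axis compound train [2-stage, 4814/1587 wanted]
target = 4814/1587 in lowest terms: an exact hit needs N1·N3 = k·4814 and N2·N4 = k·1587 for one integer k, every count in [12, 96]; additionally prefer no 1:1 stage (N1 ≠ N2, N3 ≠ N4)
k = 1: N1·N3 = 4814 = 58·83, N2·N4 = 1587 = 23·69
achieved = 58·83/(23·69) = 4814/1587; |achieved − target| = 0 ≤ 2407/79350 ✓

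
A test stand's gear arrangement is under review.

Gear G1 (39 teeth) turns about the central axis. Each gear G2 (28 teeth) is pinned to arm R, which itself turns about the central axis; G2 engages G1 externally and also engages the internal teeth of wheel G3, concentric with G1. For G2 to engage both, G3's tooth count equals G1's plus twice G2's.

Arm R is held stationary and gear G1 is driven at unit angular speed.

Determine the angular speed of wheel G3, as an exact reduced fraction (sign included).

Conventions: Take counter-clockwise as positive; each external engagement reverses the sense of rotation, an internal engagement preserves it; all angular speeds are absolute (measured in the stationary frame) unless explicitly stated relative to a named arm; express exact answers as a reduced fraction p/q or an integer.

-39/95

recognized (axles ride arm R): planetary set, 39/28/95 teeth
ring teeth: 39 + 2·28 = 95
39(ω_sun−ω_arm) = −95(ω_ring−ω_arm),  ω_arm = 0, ω_sun = 1
ω_ring = 0 − (39/95)(1−0) = -39/95
exact speed ratio = -39/95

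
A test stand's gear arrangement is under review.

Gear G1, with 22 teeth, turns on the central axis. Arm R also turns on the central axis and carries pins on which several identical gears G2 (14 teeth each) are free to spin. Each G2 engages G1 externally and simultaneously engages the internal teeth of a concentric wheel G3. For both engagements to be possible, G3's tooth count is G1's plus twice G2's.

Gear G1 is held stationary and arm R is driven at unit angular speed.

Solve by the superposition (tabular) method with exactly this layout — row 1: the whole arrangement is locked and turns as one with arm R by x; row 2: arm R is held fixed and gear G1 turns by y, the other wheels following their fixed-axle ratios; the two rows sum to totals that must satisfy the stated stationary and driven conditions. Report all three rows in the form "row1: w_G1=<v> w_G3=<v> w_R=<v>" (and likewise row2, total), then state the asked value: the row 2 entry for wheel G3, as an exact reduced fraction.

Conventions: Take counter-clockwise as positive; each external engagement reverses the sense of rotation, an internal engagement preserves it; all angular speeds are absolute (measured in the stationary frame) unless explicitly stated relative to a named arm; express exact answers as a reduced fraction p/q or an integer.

planetary set (22T centre, 14T on arm, 50T internal) — Willis relation
row 1 — lock + rotate with arm: ω_sun = ω_ring = ω_arm = x
superposition row 2 [arm held]: sun y, ring −(22/50)·y, arm 0
boundary: total ω_sun = x + y = 0 and total ω_arm = x = 1  ⇒  y = -1, x = 1
row 2 ring = −(22/50)·(-1) = 11/25
totals (row 1 + row 2): sun 1 + (-1) = 0, ring 1 + 11/25 = 36/25, arm 1 + 0 = 1
asked cell (row2, ring) = 11/25

row1: w_G1=1 w_G3=1 w_R=1
row2: w_G1=-1 w_G3=11/25 w_R=0
total: w_G1=0 w_G3=36/25 w_R=1
asked value: 11/25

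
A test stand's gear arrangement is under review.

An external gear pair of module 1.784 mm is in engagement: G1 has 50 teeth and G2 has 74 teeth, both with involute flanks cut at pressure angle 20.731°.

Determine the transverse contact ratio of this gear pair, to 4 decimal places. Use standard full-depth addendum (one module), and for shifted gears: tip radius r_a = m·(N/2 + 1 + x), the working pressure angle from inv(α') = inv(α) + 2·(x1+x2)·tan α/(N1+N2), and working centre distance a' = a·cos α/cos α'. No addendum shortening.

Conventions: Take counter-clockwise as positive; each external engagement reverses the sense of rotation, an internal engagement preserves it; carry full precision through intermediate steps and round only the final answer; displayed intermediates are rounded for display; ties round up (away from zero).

class = single-mesh tooth geometry [involute pair 50T × 74T, m = 1.784]
base radii: r_b1 = 41.712268, r_b2 = 61.734157
tip radii: r_a1 = 46.384000, r_a2 = 67.792000
no profile shift: α' = α, a' = a
action lengths: √(r_a1²−r_b1²) = 20.286995, √(r_a2²−r_b2²) = 28.011590
base pitch p_b = π·m·cos α = 5.241718
CR = (20.286995 + 28.011590 − 110.608000·sin 20.73100°)/5.241718 = 1.744745
contact ratio ≈ 1.7447

1.7447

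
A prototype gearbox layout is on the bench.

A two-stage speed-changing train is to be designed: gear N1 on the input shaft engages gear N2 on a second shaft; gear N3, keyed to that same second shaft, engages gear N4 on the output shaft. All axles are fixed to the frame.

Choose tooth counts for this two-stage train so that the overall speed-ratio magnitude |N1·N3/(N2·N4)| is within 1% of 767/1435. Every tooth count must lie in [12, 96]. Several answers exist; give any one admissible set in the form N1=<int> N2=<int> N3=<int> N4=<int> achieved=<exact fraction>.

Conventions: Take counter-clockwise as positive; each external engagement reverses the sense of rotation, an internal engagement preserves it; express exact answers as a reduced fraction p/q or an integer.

N1=13 N2=35 N3=59 N4=41 achieved=767/1435

design class (target 767/1435): fixed-axis compound train
target = 767/1435 in lowest terms: an exact hit needs N1·N3 = k·767 and N2·N4 = k·1435 for one integer k, every count in [12, 96]; additionally prefer no 1:1 stage (N1 ≠ N2, N3 ≠ N4)
k = 1: N1·N3 = 767 = 13·59, N2·N4 = 1435 = 35·41
achieved = 13·59/(35·41) = 767/1435; |achieved − target| = 0 ≤ 767/143500 ✓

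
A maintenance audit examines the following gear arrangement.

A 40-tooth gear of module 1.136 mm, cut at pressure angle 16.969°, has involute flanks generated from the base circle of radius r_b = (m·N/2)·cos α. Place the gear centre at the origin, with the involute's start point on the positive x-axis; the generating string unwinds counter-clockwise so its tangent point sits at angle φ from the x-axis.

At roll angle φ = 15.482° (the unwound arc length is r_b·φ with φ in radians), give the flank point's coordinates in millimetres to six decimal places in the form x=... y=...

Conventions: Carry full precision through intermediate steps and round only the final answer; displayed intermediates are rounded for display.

x=22.509745 y=0.141871

recognized (one wheel, involute flank): single-mesh tooth geometry, m = 1.136, N = 40
pitch radius r_p = m·N/2 = 1.136·40/2 = 22.720000
base radius r_b = r_p·cos α = 22.720000·cos 16.969° = 21.730835
roll angle φ = 15.482° = 0.27021187 rad
x = r_b·(cos φ + φ·sin φ) = 22.509745
y = r_b·(sin φ − φ·cos φ) = 0.141871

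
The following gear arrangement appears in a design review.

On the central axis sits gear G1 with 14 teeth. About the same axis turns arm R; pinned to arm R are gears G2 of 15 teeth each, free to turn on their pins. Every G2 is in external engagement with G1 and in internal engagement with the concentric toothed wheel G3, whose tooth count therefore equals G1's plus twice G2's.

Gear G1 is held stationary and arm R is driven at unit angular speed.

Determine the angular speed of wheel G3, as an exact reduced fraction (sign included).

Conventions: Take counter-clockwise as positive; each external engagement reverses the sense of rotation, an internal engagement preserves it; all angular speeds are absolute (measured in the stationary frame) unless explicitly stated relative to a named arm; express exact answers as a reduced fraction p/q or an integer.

planetary set (14T centre, 15T on arm, 44T internal) — Willis relation
ring teeth: 14 + 2·15 = 44
14(ω_sun−ω_arm) = −44(ω_ring−ω_arm),  ω_sun = 0, ω_arm = 1
ω_ring = 1 − (14/44)(0−1) = 29/22
exact speed ratio = 29/22

29/22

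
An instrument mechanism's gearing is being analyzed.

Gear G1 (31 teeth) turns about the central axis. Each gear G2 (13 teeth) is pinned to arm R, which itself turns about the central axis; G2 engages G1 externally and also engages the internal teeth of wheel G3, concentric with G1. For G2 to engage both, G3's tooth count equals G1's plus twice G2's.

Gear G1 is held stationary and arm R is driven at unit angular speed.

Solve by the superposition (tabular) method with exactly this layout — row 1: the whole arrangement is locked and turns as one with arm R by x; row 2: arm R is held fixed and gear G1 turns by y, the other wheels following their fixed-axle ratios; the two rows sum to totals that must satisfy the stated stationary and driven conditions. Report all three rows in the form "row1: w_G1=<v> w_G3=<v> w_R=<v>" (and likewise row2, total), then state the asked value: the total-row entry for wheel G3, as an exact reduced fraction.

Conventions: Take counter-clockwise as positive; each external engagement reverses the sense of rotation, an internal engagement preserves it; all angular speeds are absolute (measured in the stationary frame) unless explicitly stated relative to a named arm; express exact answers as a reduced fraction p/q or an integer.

planetary set (31T centre, 13T on arm, 57T internal) — Willis relation
row 1 (train locked, turned with arm): all members turn x
row 2: sun turns y, ring = −(31/57)·y, arm 0
boundary: total ω_sun = x + y = 0 and total ω_arm = x = 1  ⇒  y = -1, x = 1
row 2 ring = −(31/57)·(-1) = 31/57
totals (row 1 + row 2): sun 1 + (-1) = 0, ring 1 + 31/57 = 88/57, arm 1 + 0 = 1
asked cell (total, ring) = 88/57

row1: w_G1=1 w_G3=1 w_R=1
row2: w_G1=-1 w_G3=31/57 w_R=0
total: w_G1=0 w_G3=88/57 w_R=1
asked value: 88/57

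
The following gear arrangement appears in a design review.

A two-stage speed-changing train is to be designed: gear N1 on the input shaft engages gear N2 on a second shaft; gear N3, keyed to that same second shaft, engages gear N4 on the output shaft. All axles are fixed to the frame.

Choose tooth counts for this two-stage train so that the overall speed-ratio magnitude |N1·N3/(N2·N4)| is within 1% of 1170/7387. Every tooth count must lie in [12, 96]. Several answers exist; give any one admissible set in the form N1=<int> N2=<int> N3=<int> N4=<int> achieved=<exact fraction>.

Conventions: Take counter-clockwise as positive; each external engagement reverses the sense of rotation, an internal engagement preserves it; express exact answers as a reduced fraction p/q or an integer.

topology: fixed-axis compound train — 2 stages, target 1170/7387
target = 1170/7387 in lowest terms: an exact hit needs N1·N3 = k·1170 and N2·N4 = k·7387 for one integer k, every count in [12, 96]; additionally prefer no 1:1 stage (N1 ≠ N2, N3 ≠ N4)
k = 1: N1·N3 = 1170 = 13·90, N2·N4 = 7387 = 83·89
achieved = 13·90/(83·89) = 1170/7387; |achieved − target| = 0 ≤ 117/73870 ✓

N1=13 N2=83 N3=90 N4=89 achieved=1170/7387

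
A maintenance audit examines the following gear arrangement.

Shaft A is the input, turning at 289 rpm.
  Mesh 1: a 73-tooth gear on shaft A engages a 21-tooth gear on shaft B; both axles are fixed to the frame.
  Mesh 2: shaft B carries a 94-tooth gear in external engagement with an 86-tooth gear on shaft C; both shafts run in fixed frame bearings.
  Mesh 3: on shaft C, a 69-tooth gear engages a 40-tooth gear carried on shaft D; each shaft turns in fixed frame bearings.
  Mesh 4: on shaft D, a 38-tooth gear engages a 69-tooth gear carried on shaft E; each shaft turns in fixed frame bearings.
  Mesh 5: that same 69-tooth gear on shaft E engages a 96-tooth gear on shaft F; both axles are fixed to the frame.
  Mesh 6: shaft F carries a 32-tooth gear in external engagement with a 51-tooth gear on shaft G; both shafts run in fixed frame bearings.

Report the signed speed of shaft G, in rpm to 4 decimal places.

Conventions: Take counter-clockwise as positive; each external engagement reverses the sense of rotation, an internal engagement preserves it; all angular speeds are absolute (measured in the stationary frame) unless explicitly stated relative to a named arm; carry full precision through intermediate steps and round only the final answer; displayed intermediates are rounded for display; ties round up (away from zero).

topology: fixed-axis compound train — 6 meshes, A→G
mesh 1 [73T→21T]: ω = 289.0000×73/21 = 1004.6190 rpm, sense flips to −
mesh 2 [94T→86T]: ω = 1004.6190×94/86 = 1098.0720 rpm, sense flips to +
mesh 3 [69T→40T]: ω = 1098.0720×69/40 = 1894.1742 rpm, sense flips to −
mesh 4 [38T→69T]: ω = 1894.1742×38/69 = 1043.1684 rpm, sense flips to +
mesh 5 [69T→96T]: ω = 1043.1684×69/96 = 749.7773 rpm, sense flips to −
mesh 6 [32T→51T]: ω = 749.7773×32/51 = 470.4485 rpm, sense flips to +
signed output speed = +470.4485 rpm

+470.4485 rpm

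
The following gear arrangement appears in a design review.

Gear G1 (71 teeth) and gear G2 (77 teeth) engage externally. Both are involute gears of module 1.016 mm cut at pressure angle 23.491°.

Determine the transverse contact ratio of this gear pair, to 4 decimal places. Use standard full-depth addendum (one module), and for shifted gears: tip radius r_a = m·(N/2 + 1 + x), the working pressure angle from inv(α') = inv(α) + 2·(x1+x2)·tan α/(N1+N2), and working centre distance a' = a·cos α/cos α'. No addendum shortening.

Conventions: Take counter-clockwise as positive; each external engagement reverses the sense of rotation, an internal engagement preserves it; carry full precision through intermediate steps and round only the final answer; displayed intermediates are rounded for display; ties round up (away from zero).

1.6344

recognized (one external pair, fixed centres): single-mesh tooth geometry, m = 1.016, N1 = 71, N2 = 77
base radii: r_b1 = 33.078781, r_b2 = 35.874171
tip radii: r_a1 = 37.084000, r_a2 = 40.132000
no profile shift: α' = α, a' = a
action lengths: √(r_a1²−r_b1²) = 16.763570, √(r_a2²−r_b2²) = 17.989476
base pitch p_b = π·m·cos α = 2.927326
CR = (16.763570 + 17.989476 − 75.184000·sin 23.49100°)/2.927326 = 1.634368
contact ratio ≈ 1.6344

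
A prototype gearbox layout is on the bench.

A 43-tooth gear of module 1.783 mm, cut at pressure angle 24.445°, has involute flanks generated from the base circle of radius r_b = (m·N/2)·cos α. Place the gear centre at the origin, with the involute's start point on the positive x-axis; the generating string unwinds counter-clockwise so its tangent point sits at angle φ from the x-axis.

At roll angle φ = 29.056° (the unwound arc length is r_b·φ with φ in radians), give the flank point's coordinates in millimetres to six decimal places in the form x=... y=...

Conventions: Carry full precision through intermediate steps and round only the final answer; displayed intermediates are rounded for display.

single-mesh involute tooth geometry (43T wheel at module 1.783)
pitch radius r_p = m·N/2 = 1.783·43/2 = 38.334500
base radius r_b = r_p·cos α = 38.334500·cos 24.445° = 34.898154
roll angle φ = 29.056° = 0.50712287 rad
x = r_b·(cos φ + φ·sin φ) = 39.101179
y = r_b·(sin φ − φ·cos φ) = 1.478463

x=39.101179 y=1.478463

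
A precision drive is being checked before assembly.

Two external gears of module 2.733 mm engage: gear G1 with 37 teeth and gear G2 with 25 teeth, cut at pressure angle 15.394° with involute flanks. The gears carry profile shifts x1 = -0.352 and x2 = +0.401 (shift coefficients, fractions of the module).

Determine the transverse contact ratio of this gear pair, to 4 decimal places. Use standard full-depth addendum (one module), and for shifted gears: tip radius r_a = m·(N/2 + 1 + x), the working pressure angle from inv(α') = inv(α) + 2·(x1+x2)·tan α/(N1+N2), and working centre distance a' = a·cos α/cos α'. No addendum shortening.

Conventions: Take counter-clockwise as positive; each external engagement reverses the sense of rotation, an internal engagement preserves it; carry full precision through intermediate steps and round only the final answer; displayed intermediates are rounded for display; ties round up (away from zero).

1.8103

recognized (one external pair, fixed centres): single-mesh tooth geometry, m = 2.733, N1 = 37, N2 = 25
base radii: r_b1 = 48.746551, r_b2 = 32.936859
tip radii: r_a1 = 52.331484, r_a2 = 37.991433
inv(α') = inv(15.394°) + 2·(-0.352+0.401)·tan α/(37+25) = 0.00709245  ⇒  α' = 15.71580°
a' = a·cos α / cos α' = 84.7230·cos 15.394°/cos 15.71580° = 84.855560
action lengths: √(r_a1²−r_b1²) = 19.035702, √(r_a2²−r_b2²) = 18.934421
base pitch p_b = π·m·cos α = 8.277936
CR = (19.035702 + 18.934421 − 84.855560·sin 15.71580°)/8.277936 = 1.810311
contact ratio ≈ 1.8103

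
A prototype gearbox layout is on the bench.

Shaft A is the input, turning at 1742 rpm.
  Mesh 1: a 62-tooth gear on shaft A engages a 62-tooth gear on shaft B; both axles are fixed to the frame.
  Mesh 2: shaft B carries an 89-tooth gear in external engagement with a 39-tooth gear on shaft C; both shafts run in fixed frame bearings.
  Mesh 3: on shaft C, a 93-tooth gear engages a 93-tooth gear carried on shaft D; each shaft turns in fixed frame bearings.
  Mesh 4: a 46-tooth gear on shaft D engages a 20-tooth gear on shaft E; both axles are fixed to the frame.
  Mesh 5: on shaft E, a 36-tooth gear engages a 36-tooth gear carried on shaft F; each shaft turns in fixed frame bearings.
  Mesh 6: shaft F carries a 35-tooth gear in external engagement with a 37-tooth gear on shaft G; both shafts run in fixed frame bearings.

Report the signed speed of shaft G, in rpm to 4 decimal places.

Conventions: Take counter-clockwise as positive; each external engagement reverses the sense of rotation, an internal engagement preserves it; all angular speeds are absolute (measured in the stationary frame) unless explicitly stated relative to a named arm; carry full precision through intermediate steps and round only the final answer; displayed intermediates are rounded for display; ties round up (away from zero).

topology: fixed-axis compound train — 6 meshes, A→G
mesh 1 [62T→62T]: ω = 1742.0000×62/62 = 1742.0000 rpm, sense flips to −
mesh 2 [89T→39T]: ω = 1742.0000×89/39 = 3975.3333 rpm, sense flips to +
mesh 3 [93T→93T]: ω = 3975.3333×93/93 = 3975.3333 rpm, sense flips to −
mesh 4 [46T→20T]: ω = 3975.3333×46/20 = 9143.2667 rpm, sense flips to +
mesh 5 [36T→36T]: ω = 9143.2667×36/36 = 9143.2667 rpm, sense flips to −
mesh 6 [35T→37T]: ω = 9143.2667×35/37 = 8649.0360 rpm, sense flips to +
signed output speed = +8649.0360 rpm

+8649.0360 rpm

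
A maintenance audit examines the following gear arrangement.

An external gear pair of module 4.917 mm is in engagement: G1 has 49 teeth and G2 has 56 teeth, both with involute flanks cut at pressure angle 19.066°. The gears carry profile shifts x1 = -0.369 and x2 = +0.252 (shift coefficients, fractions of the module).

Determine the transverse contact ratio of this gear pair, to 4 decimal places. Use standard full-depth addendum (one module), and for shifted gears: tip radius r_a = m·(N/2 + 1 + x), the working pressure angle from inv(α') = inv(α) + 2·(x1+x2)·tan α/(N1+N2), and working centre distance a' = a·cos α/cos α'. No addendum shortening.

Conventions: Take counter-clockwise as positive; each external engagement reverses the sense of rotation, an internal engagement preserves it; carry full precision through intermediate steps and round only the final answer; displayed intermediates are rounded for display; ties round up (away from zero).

single-mesh involute tooth geometry (49T engaging 56T at module 4.917)
base radii: r_b1 = 113.858060, r_b2 = 130.123497
tip radii: r_a1 = 123.569127, r_a2 = 143.832084
inv(α') = inv(19.066°) + 2·(-0.369+0.252)·tan α/(49+56) = 0.01208191  ⇒  α' = 18.68857°
a' = a·cos α / cos α' = 258.1425·cos 19.066°/cos 18.68857° = 257.561694
action lengths: √(r_a1²−r_b1²) = 48.017407, √(r_a2²−r_b2²) = 61.282493
base pitch p_b = π·m·cos α = 14.599822
CR = (48.017407 + 61.282493 − 257.561694·sin 18.68857°)/14.599822 = 1.833650
contact ratio ≈ 1.8336

1.8336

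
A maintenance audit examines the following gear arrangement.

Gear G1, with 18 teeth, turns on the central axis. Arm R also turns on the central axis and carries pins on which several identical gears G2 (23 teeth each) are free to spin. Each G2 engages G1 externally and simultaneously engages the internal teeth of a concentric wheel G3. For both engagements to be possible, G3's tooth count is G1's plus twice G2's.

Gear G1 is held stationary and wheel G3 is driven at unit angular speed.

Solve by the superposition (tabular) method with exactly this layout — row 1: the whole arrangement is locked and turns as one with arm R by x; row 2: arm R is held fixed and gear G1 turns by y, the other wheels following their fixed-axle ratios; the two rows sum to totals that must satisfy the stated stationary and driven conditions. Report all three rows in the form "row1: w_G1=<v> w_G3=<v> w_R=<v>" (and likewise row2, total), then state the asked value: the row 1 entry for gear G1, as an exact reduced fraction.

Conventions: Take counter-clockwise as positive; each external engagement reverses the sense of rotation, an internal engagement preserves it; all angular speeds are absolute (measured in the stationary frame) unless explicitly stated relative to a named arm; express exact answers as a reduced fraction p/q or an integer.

row1: w_G1=32/41 w_G3=32/41 w_R=32/41
row2: w_G1=-32/41 w_G3=9/41 w_R=0
total: w_G1=0 w_G3=1 w_R=32/41
asked value: 32/41

recognized (axles ride arm R): planetary set, 18/23/64 teeth
row 1 (train locked, turned with arm): all members turn x
row 2 (arm held, sun turns y): ω_ring = −(18/64)·y, ω_arm = 0
boundary: total ω_sun = x + y = 0 and total ω_ring = x − (18/64)·y = 1  ⇒  y = -32/41, x = 32/41
row 2 ring = −(18/64)·(-32/41) = 9/41
totals (row 1 + row 2): sun 32/41 + (-32/41) = 0, ring 32/41 + 9/41 = 1, arm 32/41 + 0 = 32/41
asked cell (row1, sun) = 32/41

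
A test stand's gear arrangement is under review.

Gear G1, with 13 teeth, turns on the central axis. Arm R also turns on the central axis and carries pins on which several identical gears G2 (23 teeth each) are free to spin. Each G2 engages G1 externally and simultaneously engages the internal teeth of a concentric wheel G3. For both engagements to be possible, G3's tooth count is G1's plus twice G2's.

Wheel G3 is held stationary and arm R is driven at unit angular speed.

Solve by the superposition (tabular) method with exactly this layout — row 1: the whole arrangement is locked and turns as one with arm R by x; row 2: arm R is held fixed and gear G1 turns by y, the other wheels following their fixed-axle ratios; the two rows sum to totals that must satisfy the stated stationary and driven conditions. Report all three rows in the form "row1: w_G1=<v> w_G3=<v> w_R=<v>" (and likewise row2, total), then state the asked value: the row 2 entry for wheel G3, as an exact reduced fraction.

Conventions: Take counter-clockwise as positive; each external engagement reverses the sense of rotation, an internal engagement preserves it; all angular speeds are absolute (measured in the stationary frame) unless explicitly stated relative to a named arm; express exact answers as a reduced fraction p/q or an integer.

topology: planetary set — G1 13T / G2 23T / G3 59T, arm = carrier (Willis)
row 1: whole set turns with the arm by x
superposition row 2 [arm held]: sun y, ring −(13/59)·y, arm 0
boundary: total ω_ring = x − (13/59)·y = 0 and total ω_arm = x = 1  ⇒  y = 59/13, x = 1
row 2 ring = −(13/59)·59/13 = -1
totals (row 1 + row 2): sun 1 + 59/13 = 72/13, ring 1 + (-1) = 0, arm 1 + 0 = 1
asked cell (row2, ring) = -1

row1: w_G1=1 w_G3=1 w_R=1
row2: w_G1=59/13 w_G3=-1 w_R=0
total: w_G1=72/13 w_G3=0 w_R=1
asked value: -1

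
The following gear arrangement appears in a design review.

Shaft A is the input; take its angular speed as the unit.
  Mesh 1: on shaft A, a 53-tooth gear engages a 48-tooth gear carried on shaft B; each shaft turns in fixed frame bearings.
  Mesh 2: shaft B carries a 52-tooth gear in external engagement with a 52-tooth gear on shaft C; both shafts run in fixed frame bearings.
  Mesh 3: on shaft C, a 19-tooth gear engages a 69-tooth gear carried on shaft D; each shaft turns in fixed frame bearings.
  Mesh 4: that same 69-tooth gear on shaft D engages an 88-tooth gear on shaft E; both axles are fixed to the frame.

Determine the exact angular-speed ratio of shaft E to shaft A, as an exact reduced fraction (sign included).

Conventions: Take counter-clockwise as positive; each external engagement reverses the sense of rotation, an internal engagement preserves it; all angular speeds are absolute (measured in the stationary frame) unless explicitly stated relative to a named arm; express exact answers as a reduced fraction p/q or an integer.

1007/4224

class = fixed-axis compound train [4 meshes; 4 ratios multiply, 4 sense flips]
mesh 1 [53T→48T]: running ratio 53/48, sense −
mesh 2 [52T→52T]: running ratio 53/48, sense +
mesh 3 [19T→69T]: running ratio 1007/3312, sense −
mesh 4 [69T→88T]: running ratio 1007/4224, sense +
ω_out/ω_in = 1007/4224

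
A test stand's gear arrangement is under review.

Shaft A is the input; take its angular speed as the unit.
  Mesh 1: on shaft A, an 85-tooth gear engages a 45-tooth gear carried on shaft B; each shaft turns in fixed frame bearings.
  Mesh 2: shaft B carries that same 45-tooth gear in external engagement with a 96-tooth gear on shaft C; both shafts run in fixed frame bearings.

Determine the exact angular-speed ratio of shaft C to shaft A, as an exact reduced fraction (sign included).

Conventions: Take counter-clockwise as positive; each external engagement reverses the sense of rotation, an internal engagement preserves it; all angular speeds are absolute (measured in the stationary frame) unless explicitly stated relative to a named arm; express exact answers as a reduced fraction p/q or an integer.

class = fixed-axis compound train [2 meshes; 2 ratios multiply, 2 sense flips]
mesh 1 [85T→45T]: running ratio 17/9, sense −
mesh 2 [45T→96T]: running ratio 85/96, sense +
ω_out/ω_in = 85/96

85/96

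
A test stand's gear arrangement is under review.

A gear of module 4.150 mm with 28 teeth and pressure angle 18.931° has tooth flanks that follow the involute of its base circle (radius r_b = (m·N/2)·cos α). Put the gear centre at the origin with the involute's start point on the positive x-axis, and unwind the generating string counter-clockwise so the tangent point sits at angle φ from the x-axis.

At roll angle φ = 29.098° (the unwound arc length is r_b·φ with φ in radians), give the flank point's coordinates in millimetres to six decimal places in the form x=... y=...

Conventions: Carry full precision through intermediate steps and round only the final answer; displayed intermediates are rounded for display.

x=61.594131 y=2.338209

topology: single-mesh involute geometry — m = 4.150, N = 28
pitch radius r_p = m·N/2 = 4.150·28/2 = 58.100000
base radius r_b = r_p·cos α = 58.100000·cos 18.931° = 54.957369
roll angle φ = 29.098° = 0.50785591 rad
x = r_b·(cos φ + φ·sin φ) = 61.594131
y = r_b·(sin φ − φ·cos φ) = 2.338209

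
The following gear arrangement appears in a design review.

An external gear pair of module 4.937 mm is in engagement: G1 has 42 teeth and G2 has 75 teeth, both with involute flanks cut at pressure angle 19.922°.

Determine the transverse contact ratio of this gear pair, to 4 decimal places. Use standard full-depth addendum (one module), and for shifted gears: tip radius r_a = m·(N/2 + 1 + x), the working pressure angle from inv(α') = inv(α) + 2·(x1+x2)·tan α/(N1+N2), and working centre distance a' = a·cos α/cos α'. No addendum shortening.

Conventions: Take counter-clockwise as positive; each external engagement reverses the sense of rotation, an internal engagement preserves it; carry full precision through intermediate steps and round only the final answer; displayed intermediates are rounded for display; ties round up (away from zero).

topology: single-mesh involute geometry — m = 4.937, 42T/75T pair
base radii: r_b1 = 97.472695, r_b2 = 174.058383
tip radii: r_a1 = 108.614000, r_a2 = 190.074500
no profile shift: α' = α, a' = a
action lengths: √(r_a1²−r_b1²) = 47.917374, √(r_a2²−r_b2²) = 76.367498
base pitch p_b = π·m·cos α = 14.581881
CR = (47.917374 + 76.367498 − 288.814500·sin 19.92200°)/14.581881 = 1.774398
contact ratio ≈ 1.7744

1.7744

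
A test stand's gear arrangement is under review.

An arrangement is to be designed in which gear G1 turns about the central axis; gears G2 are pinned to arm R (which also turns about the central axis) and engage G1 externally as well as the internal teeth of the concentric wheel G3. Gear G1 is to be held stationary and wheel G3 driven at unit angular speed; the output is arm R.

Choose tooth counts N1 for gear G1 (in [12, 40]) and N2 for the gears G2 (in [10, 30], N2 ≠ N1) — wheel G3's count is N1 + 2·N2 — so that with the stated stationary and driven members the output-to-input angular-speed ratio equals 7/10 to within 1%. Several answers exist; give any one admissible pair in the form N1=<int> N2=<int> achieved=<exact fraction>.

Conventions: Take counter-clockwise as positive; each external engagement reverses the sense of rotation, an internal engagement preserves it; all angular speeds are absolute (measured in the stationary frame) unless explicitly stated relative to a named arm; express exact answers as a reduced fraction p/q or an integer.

N1=15 N2=10 achieved=7/10

design class (target 7/10): planetary set
Willis with ω_sun = 0: ω_arm/ω_ring = N3/(N1+N3); set equal to 7/10  ⇒  N3/N1 = (7/10)/(1 − 7/10) = 7/3
N3 = N1 + 2·N2  ⇒  N2/N1 = (N3/N1 − 1)/2 = (7/3 − 1)/2 = 2/3
smallest multiple with N1 ≥ 12 and N2 ≥ 10: k = 5  ⇒  N1 = 5·3 = 15, N2 = 5·2 = 10 (N1 ≤ 40, N2 ≤ 30, N2 ≠ N1 ✓), N3 = 15 + 2·10 = 35
check: N3/(N1+N3) with N1 = 15, N3 = 35 gives 7/10; |achieved − target| = 0 ≤ 7/1000 ✓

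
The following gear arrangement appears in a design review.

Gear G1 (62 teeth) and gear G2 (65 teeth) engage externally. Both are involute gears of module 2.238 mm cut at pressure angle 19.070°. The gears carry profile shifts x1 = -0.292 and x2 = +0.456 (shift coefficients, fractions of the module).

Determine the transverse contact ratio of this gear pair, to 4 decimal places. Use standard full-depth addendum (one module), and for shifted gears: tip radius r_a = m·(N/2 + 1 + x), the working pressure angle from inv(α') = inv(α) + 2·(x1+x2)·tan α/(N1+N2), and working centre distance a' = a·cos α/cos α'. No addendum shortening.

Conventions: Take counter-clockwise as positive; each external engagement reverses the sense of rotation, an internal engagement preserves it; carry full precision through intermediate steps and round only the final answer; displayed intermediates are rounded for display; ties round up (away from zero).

class = single-mesh tooth geometry [involute pair 62T × 65T, m = 2.238]
base radii: r_b1 = 65.570543, r_b2 = 68.743311
tip radii: r_a1 = 70.962504, r_a2 = 75.993528
inv(α') = inv(19.070°) + 2·(-0.292+0.456)·tan α/(62+65) = 0.01375330  ⇒  α' = 19.48808°
a' = a·cos α / cos α' = 142.1130·cos 19.070°/cos 19.48808° = 142.476186
action lengths: √(r_a1²−r_b1²) = 27.132653, √(r_a2²−r_b2²) = 32.394034
base pitch p_b = π·m·cos α = 6.645030
CR = (27.132653 + 32.394034 − 142.476186·sin 19.48808°)/6.645030 = 1.805123
contact ratio ≈ 1.8051

1.8051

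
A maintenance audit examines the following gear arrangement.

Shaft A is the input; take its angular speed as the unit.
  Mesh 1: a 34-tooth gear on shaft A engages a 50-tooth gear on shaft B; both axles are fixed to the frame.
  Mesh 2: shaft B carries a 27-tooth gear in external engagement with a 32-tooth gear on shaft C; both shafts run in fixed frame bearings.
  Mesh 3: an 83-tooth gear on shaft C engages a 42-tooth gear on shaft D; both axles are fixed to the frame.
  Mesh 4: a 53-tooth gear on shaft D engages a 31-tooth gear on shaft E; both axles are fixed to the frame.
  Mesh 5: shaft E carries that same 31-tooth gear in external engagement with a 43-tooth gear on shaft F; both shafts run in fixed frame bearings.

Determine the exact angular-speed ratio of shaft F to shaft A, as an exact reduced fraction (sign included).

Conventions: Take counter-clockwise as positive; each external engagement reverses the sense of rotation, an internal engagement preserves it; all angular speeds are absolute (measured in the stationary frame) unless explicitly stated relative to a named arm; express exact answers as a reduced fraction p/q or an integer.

class = fixed-axis compound train [5 meshes; 5 ratios multiply, 5 sense flips]
mesh 1 [34T→50T]: running ratio 17/25, sense −
mesh 2 [27T→32T]: running ratio 459/800, sense +
mesh 3 [83T→42T]: running ratio 12699/11200, sense −
mesh 4 [53T→31T]: running ratio 673047/347200, sense +
mesh 5 [31T→43T]: running ratio 673047/481600, sense −
ω_out/ω_in = -673047/481600

-673047/481600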